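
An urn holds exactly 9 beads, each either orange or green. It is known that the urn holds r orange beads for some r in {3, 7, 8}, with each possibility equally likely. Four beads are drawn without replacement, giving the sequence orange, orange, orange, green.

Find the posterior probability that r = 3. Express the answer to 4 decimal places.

0.0455

For each hypothesis, P(data | H) works out to: P(data | r = 3) = (3/9)(2/8)(1/7)(6/6) = 1/84; P(data | r = 7) = (7/9)(6/8)(5/7)(2/6) = 5/36; P(data | r = 8) = (8/9)(7/8)(6/7)(1/6) = 1/9.
Weighting by the prior gives 1/3 · 1/84 = 1/252, 1/3 · 5/36 = 5/108, 1/3 · 1/9 = 1/27; summing to 11/126.
So P(r = 3 | data) = (1/252) / (11/126) = 1/22.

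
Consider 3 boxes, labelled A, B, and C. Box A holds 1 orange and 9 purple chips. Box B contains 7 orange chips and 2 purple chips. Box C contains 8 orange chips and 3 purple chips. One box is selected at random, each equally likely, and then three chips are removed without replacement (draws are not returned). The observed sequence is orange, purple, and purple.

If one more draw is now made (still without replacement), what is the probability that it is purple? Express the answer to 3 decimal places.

The likelihood of the observed sequence under each hypothesis: P(data | box A) = (1/10)(9/9)(8/8) = 0.1; P(data | box B) = (7/9)(2/8)(1/7) = 0.027778; P(data | box C) = (8/11)(3/10)(2/9) = 0.048485.
Weighting by the prior gives 1/3 · 0.1 = 0.033333, 1/3 · 0.027778 = 0.0092593, 1/3 · 0.048485 = 0.016162; summing to 0.058754.
The posterior is then P(box A | data) = 0.56734, P(box B | data) = 0.15759, P(box C | data) = 0.27507.
The predictive probability is P(purple next | data) = (1)(0.56734) + (0)(0.15759) + (1/8)(0.27507) = 0.60172.

0.602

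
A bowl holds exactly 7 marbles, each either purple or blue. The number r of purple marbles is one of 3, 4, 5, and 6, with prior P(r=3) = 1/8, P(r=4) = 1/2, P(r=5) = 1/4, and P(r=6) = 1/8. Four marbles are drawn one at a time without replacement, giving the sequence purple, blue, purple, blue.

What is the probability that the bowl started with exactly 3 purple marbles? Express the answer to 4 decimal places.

0.1636

For each hypothesis, P(data | H) works out to: P(data | r = 3) = (3/7)(4/6)(2/5)(3/4) = 3/35; P(data | r = 4) = (4/7)(3/6)(3/5)(2/4) = 3/35; P(data | r = 5) = (5/7)(2/6)(4/5)(1/4) = 1/21; P(data | r = 6) = (6/7)(1/6)(5/5)(0/4) = 0.
The prior-weighted likelihoods are 1/8 · 3/35 = 3/280, 1/2 · 3/35 = 3/70, 1/4 · 1/21 = 1/84, 1/8 · 0 = 0; summing to 11/168.
By Bayes' rule, P(r = 3 | data) = (3/280) / (11/168) = 9/55.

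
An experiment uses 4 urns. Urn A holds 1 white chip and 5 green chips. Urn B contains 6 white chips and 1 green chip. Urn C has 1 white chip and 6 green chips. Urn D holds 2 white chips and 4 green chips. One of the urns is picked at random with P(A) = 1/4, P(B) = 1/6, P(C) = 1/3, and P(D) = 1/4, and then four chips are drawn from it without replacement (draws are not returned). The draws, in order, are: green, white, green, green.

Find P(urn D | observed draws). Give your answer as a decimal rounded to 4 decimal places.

For each hypothesis, P(data | H) works out to: P(data | urn A) = (5/6)(1/5)(4/4)(3/3) = 1/6; P(data | urn B) = (1/7)(6/6)(0/5) = 0; P(data | urn C) = (6/7)(1/6)(5/5)(4/4) = 1/7; P(data | urn D) = (4/6)(2/5)(3/4)(2/3) = 2/15.
The prior-weighted likelihoods are 1/4 · 1/6 = 1/24, 1/6 · 0 = 0, 1/3 · 1/7 = 1/21, 1/4 · 2/15 = 1/30; summing to 103/840.
Hence P(urn D | data) = (1/30) / (103/840) = 28/103.

0.2718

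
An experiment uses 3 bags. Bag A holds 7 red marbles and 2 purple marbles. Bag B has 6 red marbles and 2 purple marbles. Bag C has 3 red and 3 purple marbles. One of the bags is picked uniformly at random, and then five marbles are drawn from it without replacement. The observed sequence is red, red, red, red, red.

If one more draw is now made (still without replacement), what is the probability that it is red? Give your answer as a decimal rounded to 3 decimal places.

0.435

The likelihood of the observed sequence under each hypothesis: P(data | bag A) = (7/9)(6/8)(5/7)(4/6)(3/5) = 1/6; P(data | bag B) = (6/8)(5/7)(4/6)(3/5)(2/4) = 3/28; P(data | bag C) = (3/6)(2/5)(1/4)(0/3) = 0.
The prior-weighted likelihoods are 1/3 · 1/6 = 1/18, 1/3 · 3/28 = 1/28, 1/3 · 0 = 0; summing to 23/252.
The posterior is then P(bag A | data) = 14/23, P(bag B | data) = 9/23, P(bag C | data) = 0.
Averaging over the posterior, P(red next | data) = (1/2)(14/23) + (1/3)(9/23) = 10/23.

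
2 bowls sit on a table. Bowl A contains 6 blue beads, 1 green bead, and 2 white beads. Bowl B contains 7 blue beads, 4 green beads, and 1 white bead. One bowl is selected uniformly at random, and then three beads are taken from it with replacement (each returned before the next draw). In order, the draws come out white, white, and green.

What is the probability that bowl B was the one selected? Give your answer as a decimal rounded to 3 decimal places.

0.297

Compute the likelihood of the observed sequence for each case: P(data | bowl A) = (2/9)(2/9)(1/9) = 0.005487; P(data | bowl B) = (1/12)(1/12)(4/12) = 0.0023148.
The prior-weighted likelihoods are 1/2 · 0.005487 = 0.0027435, 1/2 · 0.0023148 = 0.0011574; with total 0.0039009.
By Bayes' rule, P(bowl B | data) = (0.0011574) / (0.0039009) = 0.2967.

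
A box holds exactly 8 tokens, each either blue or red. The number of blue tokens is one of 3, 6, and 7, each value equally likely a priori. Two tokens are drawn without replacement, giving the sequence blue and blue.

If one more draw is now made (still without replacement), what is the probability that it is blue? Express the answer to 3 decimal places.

For each hypothesis, P(data | H) works out to: P(data | r = 3) = (3/8)(2/7) = 3/28; P(data | r = 6) = (6/8)(5/7) = 15/28; P(data | r = 7) = (7/8)(6/7) = 3/4.
Multiplying each by its prior: 1/3 · 3/28 = 1/28, 1/3 · 15/28 = 5/28, 1/3 · 3/4 = 1/4; summing to 13/28.
Normalising, the posterior is P(r = 3 | data) = 1/13, P(r = 6 | data) = 5/13, P(r = 7 | data) = 7/13.
The predictive probability is P(blue next | data) = (1/6)(1/13) + (2/3)(5/13) + (5/6)(7/13) = 28/39.

0.718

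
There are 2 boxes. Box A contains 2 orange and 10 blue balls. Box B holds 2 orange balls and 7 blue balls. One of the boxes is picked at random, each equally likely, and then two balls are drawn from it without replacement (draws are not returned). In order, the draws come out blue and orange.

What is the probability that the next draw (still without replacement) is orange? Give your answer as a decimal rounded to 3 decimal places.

Under each hypothesis, the probability of the observed sequence is: P(data | box A) = (10/12)(2/11) = 5/33; P(data | box B) = (7/9)(2/8) = 7/36.
Weighting by the prior gives 1/2 · 5/33 = 5/66, 1/2 · 7/36 = 7/72; these sum to 137/792.
Normalising, the posterior is P(box A | data) = 60/137, P(box B | data) = 77/137.
So P(orange next | data) = Σ P(orange next | H) P(H | data) = (1/10)(60/137) + (1/7)(77/137) = 17/137.

0.124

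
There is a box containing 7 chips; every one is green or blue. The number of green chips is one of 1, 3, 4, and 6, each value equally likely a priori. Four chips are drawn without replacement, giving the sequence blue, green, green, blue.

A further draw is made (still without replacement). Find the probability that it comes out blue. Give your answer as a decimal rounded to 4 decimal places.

The likelihood of the observed sequence under each hypothesis: P(data | r = 1) = (6/7)(1/6)(0/5) = 0; P(data | r = 3) = (4/7)(3/6)(2/5)(3/4) = 3/35; P(data | r = 4) = (3/7)(4/6)(3/5)(2/4) = 3/35; P(data | r = 6) = (1/7)(6/6)(5/5)(0/4) = 0.
Multiplying each by its prior: 1/4 · 0 = 0, 1/4 · 3/35 = 3/140, 1/4 · 3/35 = 3/140, 1/4 · 0 = 0; these sum to 3/70.
Dividing through by the total gives posterior P(r = 1 | data) = 0, P(r = 3 | data) = 1/2, P(r = 4 | data) = 1/2, P(r = 6 | data) = 0.
So P(blue next | data) = Σ P(blue next | H) P(H | data) = (2/3)(1/2) + (1/3)(1/2) = 1/2.

0.5000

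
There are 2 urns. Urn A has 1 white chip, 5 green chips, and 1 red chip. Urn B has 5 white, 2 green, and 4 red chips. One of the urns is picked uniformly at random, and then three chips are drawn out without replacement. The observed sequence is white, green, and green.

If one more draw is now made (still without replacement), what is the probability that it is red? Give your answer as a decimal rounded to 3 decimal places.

Compute the likelihood of the observed sequence for each case: P(data | urn A) = (1/7)(5/6)(4/5) = 0.095238; P(data | urn B) = (5/11)(2/10)(1/9) = 0.010101.
Weighting by the prior gives 1/2 · 0.095238 = 0.047619, 1/2 · 0.010101 = 0.0050505; summing to 0.05267.
Dividing through by the total gives posterior P(urn A | data) = 0.90411, P(urn B | data) = 0.09589.
Averaging over the posterior, P(red next | data) = (1/4)(0.90411) + (1/2)(0.09589) = 0.27397.

0.274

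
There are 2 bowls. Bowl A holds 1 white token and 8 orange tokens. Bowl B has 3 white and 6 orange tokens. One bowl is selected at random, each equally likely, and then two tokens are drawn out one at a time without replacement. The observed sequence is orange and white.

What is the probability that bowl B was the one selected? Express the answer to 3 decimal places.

0.692

For each hypothesis, P(data | H) works out to: P(data | bowl A) = (8/9)(1/8) = 1/9; P(data | bowl B) = (6/9)(3/8) = 1/4.
Multiplying each by its prior: 1/2 · 1/9 = 1/18, 1/2 · 1/4 = 1/8; with total 13/72.
By Bayes' rule, P(bowl B | data) = (1/8) / (13/72) = 9/13.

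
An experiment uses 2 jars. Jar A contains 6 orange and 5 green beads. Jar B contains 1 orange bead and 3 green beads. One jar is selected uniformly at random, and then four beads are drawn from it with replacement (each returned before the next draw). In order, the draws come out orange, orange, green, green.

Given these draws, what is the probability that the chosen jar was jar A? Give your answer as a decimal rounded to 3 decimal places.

0.636

For each hypothesis, P(data | H) works out to: P(data | jar A) = (6/11)(6/11)(5/11)(5/11) = 0.061471; P(data | jar B) = (1/4)(1/4)(3/4)(3/4) = 0.035156.
Multiplying each by its prior: 1/2 · 0.061471 = 0.030736, 1/2 · 0.035156 = 0.017578; these sum to 0.048314.
By Bayes' rule, P(jar A | data) = (0.030736) / (0.048314) = 0.63617.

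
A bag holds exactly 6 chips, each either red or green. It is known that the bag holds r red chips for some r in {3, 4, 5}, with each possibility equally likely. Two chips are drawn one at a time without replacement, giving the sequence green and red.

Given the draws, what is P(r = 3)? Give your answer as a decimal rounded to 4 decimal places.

0.4091

For each hypothesis, P(data | H) works out to: P(data | r = 3) = (3/6)(3/5) = 3/10; P(data | r = 4) = (2/6)(4/5) = 4/15; P(data | r = 5) = (1/6)(5/5) = 1/6.
Weighting by the prior gives 1/3 · 3/10 = 1/10, 1/3 · 4/15 = 4/45, 1/3 · 1/6 = 1/18; summing to 11/45.
Hence P(r = 3 | data) = (1/10) / (11/45) = 9/22.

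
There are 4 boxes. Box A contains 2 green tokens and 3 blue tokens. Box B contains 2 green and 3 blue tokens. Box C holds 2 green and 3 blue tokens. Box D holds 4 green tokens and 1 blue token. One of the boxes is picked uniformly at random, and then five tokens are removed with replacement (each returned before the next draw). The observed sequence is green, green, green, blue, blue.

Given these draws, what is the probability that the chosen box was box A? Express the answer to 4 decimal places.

0.2571

Under each hypothesis, the probability of the observed sequence is: P(data | box A) = (2/5)(2/5)(2/5)(3/5)(3/5) = 0.02304; P(data | box B) = (2/5)(2/5)(2/5)(3/5)(3/5) = 0.02304; P(data | box C) = (2/5)(2/5)(2/5)(3/5)(3/5) = 0.02304; P(data | box D) = (4/5)(4/5)(4/5)(1/5)(1/5) = 0.02048.
The prior-weighted likelihoods are 1/4 · 0.02304 = 0.00576, 1/4 · 0.02304 = 0.00576, 1/4 · 0.02304 = 0.00576, 1/4 · 0.02048 = 0.00512; with total 0.0224.
So P(box A | data) = (0.00576) / (0.0224) = 0.25714.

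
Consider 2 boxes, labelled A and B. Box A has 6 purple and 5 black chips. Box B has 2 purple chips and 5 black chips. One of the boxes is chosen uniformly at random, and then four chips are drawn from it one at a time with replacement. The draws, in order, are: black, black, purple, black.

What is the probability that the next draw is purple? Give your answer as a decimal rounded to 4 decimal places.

Under each hypothesis, the probability of the observed sequence is: P(data | box A) = (5/11)(5/11)(6/11)(5/11) = 0.051226; P(data | box B) = (5/7)(5/7)(2/7)(5/7) = 0.10412.
Multiplying each by its prior: 1/2 · 0.051226 = 0.025613, 1/2 · 0.10412 = 0.052062; with total 0.077675.
Dividing through by the total gives posterior P(box A | data) = 0.32975, P(box B | data) = 0.67025.
Averaging over the posterior, P(purple next | data) = (6/11)(0.32975) + (2/7)(0.67025) = 0.37136.

0.3714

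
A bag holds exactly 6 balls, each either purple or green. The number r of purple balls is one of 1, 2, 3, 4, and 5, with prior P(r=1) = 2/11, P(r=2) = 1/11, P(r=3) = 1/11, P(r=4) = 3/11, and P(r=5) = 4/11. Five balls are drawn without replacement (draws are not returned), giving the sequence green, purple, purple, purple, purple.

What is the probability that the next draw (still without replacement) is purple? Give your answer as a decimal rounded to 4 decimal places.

0.7692

Compute the likelihood of the observed sequence for each case: P(data | r = 1) = (5/6)(1/5)(0/4) = 0; P(data | r = 2) = (4/6)(2/5)(1/4)(0/3) = 0; P(data | r = 3) = (3/6)(3/5)(2/4)(1/3)(0/2) = 0; P(data | r = 4) = (2/6)(4/5)(3/4)(2/3)(1/2) = 1/15; P(data | r = 5) = (1/6)(5/5)(4/4)(3/3)(2/2) = 1/6.
Weighting by the prior gives 2/11 · 0 = 0, 1/11 · 0 = 0, 1/11 · 0 = 0, 3/11 · 1/15 = 1/55, 4/11 · 1/6 = 2/33; summing to 13/165.
The posterior is then P(r = 1 | data) = 0, P(r = 2 | data) = 0, P(r = 3 | data) = 0, P(r = 4 | data) = 3/13, P(r = 5 | data) = 10/13.
Averaging over the posterior, P(purple next | data) = (0)(3/13) + (1)(10/13) = 10/13.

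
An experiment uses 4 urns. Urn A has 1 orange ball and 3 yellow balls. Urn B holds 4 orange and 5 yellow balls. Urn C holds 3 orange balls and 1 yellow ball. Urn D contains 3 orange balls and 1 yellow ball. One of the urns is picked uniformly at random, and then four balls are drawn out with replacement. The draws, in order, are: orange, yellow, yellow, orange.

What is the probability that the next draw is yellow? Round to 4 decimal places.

0.4675

For each hypothesis, P(data | H) works out to: P(data | urn A) = (1/4)(3/4)(3/4)(1/4) = 0.035156; P(data | urn B) = (4/9)(5/9)(5/9)(4/9) = 0.060966; P(data | urn C) = (3/4)(1/4)(1/4)(3/4) = 0.035156; P(data | urn D) = (3/4)(1/4)(1/4)(3/4) = 0.035156.
Multiplying each by its prior: 1/4 · 0.035156 = 0.0087891, 1/4 · 0.060966 = 0.015242, 1/4 · 0.035156 = 0.0087891, 1/4 · 0.035156 = 0.0087891; these sum to 0.041609.
Normalising, the posterior is P(urn A | data) = 0.21123, P(urn B | data) = 0.36631, P(urn C | data) = 0.21123, P(urn D | data) = 0.21123.
The predictive probability is P(yellow next | data) = (3/4)(0.21123) + (5/9)(0.36631) + (1/4)(0.21123) + (1/4)(0.21123) = 0.46754.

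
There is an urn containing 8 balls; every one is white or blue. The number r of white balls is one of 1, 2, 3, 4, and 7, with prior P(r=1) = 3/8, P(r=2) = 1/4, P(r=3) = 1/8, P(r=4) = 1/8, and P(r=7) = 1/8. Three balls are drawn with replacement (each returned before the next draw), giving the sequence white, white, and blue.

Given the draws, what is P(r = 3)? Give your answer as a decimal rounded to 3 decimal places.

Under each hypothesis, the probability of the observed sequence is: P(data | r = 1) = (1/8)(1/8)(7/8) = 0.013672; P(data | r = 2) = (2/8)(2/8)(6/8) = 0.046875; P(data | r = 3) = (3/8)(3/8)(5/8) = 0.087891; P(data | r = 4) = (4/8)(4/8)(4/8) = 0.125; P(data | r = 7) = (7/8)(7/8)(1/8) = 0.095703.
Weighting by the prior gives 3/8 · 0.013672 = 0.005127, 1/4 · 0.046875 = 0.011719, 1/8 · 0.087891 = 0.010986, 1/8 · 0.125 = 0.015625, 1/8 · 0.095703 = 0.011963; with total 0.05542.
By Bayes' rule, P(r = 3 | data) = (0.010986) / (0.05542) = 0.19824.

0.198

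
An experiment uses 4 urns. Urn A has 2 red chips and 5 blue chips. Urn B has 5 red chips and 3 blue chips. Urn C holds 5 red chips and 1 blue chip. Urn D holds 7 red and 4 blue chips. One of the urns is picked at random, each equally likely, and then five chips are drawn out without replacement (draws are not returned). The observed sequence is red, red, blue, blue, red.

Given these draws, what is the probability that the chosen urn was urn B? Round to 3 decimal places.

Under each hypothesis, the probability of the observed sequence is: P(data | urn A) = (2/7)(1/6)(5/5)(4/4)(0/3) = 0; P(data | urn B) = (5/8)(4/7)(3/6)(2/5)(3/4) = 0.053571; P(data | urn C) = (5/6)(4/5)(1/4)(0/3) = 0; P(data | urn D) = (7/11)(6/10)(4/9)(3/8)(5/7) = 0.045455.
Weighting by the prior gives 1/4 · 0 = 0, 1/4 · 0.053571 = 0.013393, 1/4 · 0 = 0, 1/4 · 0.045455 = 0.011364; these sum to 0.024756.
So P(urn B | data) = (0.013393) / (0.024756) = 0.54098.

0.541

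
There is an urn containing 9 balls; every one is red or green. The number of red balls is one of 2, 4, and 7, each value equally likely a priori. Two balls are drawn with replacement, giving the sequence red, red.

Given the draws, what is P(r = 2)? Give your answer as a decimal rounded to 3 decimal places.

Under each hypothesis, the probability of the observed sequence is: P(data | r = 2) = (2/9)(2/9) = 4/81; P(data | r = 4) = (4/9)(4/9) = 16/81; P(data | r = 7) = (7/9)(7/9) = 49/81.
Multiplying each by its prior: 1/3 · 4/81 = 4/243, 1/3 · 16/81 = 16/243, 1/3 · 49/81 = 49/243; with total 23/81.
Hence P(r = 2 | data) = (4/243) / (23/81) = 4/69.

0.058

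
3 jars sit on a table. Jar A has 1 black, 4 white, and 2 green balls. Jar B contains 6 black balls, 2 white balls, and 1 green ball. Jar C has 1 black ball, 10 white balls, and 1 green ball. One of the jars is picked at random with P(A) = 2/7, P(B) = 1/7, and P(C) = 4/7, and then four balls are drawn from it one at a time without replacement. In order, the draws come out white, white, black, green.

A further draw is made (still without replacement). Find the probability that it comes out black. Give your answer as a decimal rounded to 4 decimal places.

0.0434

Compute the likelihood of the observed sequence for each case: P(data | jar A) = (4/7)(3/6)(1/5)(2/4) = 0.028571; P(data | jar B) = (2/9)(1/8)(6/7)(1/6) = 0.0039683; P(data | jar C) = (10/12)(9/11)(1/10)(1/9) = 0.0075758.
Multiplying each by its prior: 2/7 · 0.028571 = 0.0081633, 1/7 · 0.0039683 = 0.00056689, 4/7 · 0.0075758 = 0.004329; with total 0.013059.
Dividing through by the total gives posterior P(jar A | data) = 0.6251, P(jar B | data) = 0.04341, P(jar C | data) = 0.33149.
The predictive probability is P(black next | data) = (0)(0.6251) + (1)(0.04341) + (0)(0.33149) = 0.04341.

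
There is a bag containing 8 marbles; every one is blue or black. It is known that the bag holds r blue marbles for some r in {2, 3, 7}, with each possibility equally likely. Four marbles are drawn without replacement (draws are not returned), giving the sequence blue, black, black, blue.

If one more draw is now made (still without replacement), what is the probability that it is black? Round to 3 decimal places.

Under each hypothesis, the probability of the observed sequence is: P(data | r = 2) = (2/8)(6/7)(5/6)(1/5) = 1/28; P(data | r = 3) = (3/8)(5/7)(4/6)(2/5) = 1/14; P(data | r = 7) = (7/8)(1/7)(0/6) = 0.
Weighting by the prior gives 1/3 · 1/28 = 1/84, 1/3 · 1/14 = 1/42, 1/3 · 0 = 0; these sum to 1/28.
Normalising, the posterior is P(r = 2 | data) = 1/3, P(r = 3 | data) = 2/3, P(r = 7 | data) = 0.
So P(black next | data) = Σ P(black next | H) P(H | data) = (1)(1/3) + (3/4)(2/3) = 5/6.

0.833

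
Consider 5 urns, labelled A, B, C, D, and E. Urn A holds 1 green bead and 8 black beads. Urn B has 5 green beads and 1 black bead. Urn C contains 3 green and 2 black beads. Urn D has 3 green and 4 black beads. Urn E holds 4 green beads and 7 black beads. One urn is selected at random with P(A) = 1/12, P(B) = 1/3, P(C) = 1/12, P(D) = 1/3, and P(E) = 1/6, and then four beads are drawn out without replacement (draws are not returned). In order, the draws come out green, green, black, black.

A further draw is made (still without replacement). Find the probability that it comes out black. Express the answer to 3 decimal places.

0.560

For each hypothesis, P(data | H) works out to: P(data | urn A) = (1/9)(0/8) = 0; P(data | urn B) = (5/6)(4/5)(1/4)(0/3) = 0; P(data | urn C) = (3/5)(2/4)(2/3)(1/2) = 0.1; P(data | urn D) = (3/7)(2/6)(4/5)(3/4) = 0.085714; P(data | urn E) = (4/11)(3/10)(7/9)(6/8) = 0.063636.
Multiplying each by its prior: 1/12 · 0 = 0, 1/3 · 0 = 0, 1/12 · 0.1 = 0.0083333, 1/3 · 0.085714 = 0.028571, 1/6 · 0.063636 = 0.010606; summing to 0.047511.
Dividing through by the total gives posterior P(urn A | data) = 0, P(urn B | data) = 0, P(urn C | data) = 0.1754, P(urn D | data) = 0.60137, P(urn E | data) = 0.22323.
The predictive probability is P(black next | data) = (0)(0.1754) + (2/3)(0.60137) + (5/7)(0.22323) = 0.56036.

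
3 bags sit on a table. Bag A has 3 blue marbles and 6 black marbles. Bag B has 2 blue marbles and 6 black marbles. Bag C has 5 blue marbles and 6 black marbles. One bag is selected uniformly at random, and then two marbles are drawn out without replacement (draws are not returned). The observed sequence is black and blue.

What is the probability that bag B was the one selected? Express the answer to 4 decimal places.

For each hypothesis, P(data | H) works out to: P(data | bag A) = (6/9)(3/8) = 1/4; P(data | bag B) = (6/8)(2/7) = 3/14; P(data | bag C) = (6/11)(5/10) = 3/11.
Multiplying each by its prior: 1/3 · 1/4 = 1/12, 1/3 · 3/14 = 1/14, 1/3 · 3/11 = 1/11; with total 227/924.
By Bayes' rule, P(bag B | data) = (1/14) / (227/924) = 66/227.

0.2907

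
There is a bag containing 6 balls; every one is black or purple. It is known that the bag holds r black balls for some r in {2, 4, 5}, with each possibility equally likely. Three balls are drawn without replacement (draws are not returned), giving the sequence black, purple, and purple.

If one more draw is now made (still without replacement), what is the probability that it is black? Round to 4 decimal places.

The likelihood of the observed sequence under each hypothesis: P(data | r = 2) = (2/6)(4/5)(3/4) = 1/5; P(data | r = 4) = (4/6)(2/5)(1/4) = 1/15; P(data | r = 5) = (5/6)(1/5)(0/4) = 0.
The prior-weighted likelihoods are 1/3 · 1/5 = 1/15, 1/3 · 1/15 = 1/45, 1/3 · 0 = 0; summing to 4/45.
Normalising, the posterior is P(r = 2 | data) = 3/4, P(r = 4 | data) = 1/4, P(r = 5 | data) = 0.
Averaging over the posterior, P(black next | data) = (1/3)(3/4) + (1)(1/4) = 1/2.

0.5000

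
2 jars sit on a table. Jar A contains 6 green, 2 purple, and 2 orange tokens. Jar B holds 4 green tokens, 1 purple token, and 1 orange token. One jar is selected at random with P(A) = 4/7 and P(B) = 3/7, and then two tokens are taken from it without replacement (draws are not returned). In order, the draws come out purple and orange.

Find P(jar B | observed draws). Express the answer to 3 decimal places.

The likelihood of the observed sequence under each hypothesis: P(data | jar A) = (2/10)(2/9) = 2/45; P(data | jar B) = (1/6)(1/5) = 1/30.
Multiplying each by its prior: 4/7 · 2/45 = 8/315, 3/7 · 1/30 = 1/70; summing to 5/126.
By Bayes' rule, P(jar B | data) = (1/70) / (5/126) = 9/25.

0.360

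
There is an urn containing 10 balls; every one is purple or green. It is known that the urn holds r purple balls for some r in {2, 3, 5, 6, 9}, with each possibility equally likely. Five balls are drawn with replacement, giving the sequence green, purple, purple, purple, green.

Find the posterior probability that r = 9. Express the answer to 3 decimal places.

Compute the likelihood of the observed sequence for each case: P(data | r = 2) = (8/10)(2/10)(2/10)(2/10)(8/10) = 0.00512; P(data | r = 3) = (7/10)(3/10)(3/10)(3/10)(7/10) = 0.01323; P(data | r = 5) = (5/10)(5/10)(5/10)(5/10)(5/10) = 0.03125; P(data | r = 6) = (4/10)(6/10)(6/10)(6/10)(4/10) = 0.03456; P(data | r = 9) = (1/10)(9/10)(9/10)(9/10)(1/10) = 0.00729.
Multiplying each by its prior: 1/5 · 0.00512 = 0.001024, 1/5 · 0.01323 = 0.002646, 1/5 · 0.03125 = 0.00625, 1/5 · 0.03456 = 0.006912, 1/5 · 0.00729 = 0.001458; summing to 0.01829.
Hence P(r = 9 | data) = (0.001458) / (0.01829) = 0.079716.

0.080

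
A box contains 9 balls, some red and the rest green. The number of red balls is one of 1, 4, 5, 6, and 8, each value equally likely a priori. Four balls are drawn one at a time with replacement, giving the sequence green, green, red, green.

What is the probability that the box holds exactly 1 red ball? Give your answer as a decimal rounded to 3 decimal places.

0.341

Compute the likelihood of the observed sequence for each case: P(data | r = 1) = (8/9)(8/9)(1/9)(8/9) = 0.078037; P(data | r = 4) = (5/9)(5/9)(4/9)(5/9) = 0.076208; P(data | r = 5) = (4/9)(4/9)(5/9)(4/9) = 0.048773; P(data | r = 6) = (3/9)(3/9)(6/9)(3/9) = 0.024691; P(data | r = 8) = (1/9)(1/9)(8/9)(1/9) = 0.0012193.
Weighting by the prior gives 1/5 · 0.078037 = 0.015607, 1/5 · 0.076208 = 0.015242, 1/5 · 0.048773 = 0.0097546, 1/5 · 0.024691 = 0.0049383, 1/5 · 0.0012193 = 0.00024387; these sum to 0.045786.
Therefore the posterior P(r = 1 | data) = (0.015607) / (0.045786) = 0.34088.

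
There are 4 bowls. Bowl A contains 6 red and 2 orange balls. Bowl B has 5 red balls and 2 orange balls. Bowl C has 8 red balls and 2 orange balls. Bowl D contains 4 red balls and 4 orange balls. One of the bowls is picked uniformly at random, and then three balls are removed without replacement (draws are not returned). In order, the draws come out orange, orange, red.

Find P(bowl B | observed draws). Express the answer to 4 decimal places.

0.1917

Compute the likelihood of the observed sequence for each case: P(data | bowl A) = (2/8)(1/7)(6/6) = 0.035714; P(data | bowl B) = (2/7)(1/6)(5/5) = 0.047619; P(data | bowl C) = (2/10)(1/9)(8/8) = 0.022222; P(data | bowl D) = (4/8)(3/7)(4/6) = 0.14286.
Weighting by the prior gives 1/4 · 0.035714 = 0.0089286, 1/4 · 0.047619 = 0.011905, 1/4 · 0.022222 = 0.0055556, 1/4 · 0.14286 = 0.035714; summing to 0.062103.
Therefore the posterior P(bowl B | data) = (0.011905) / (0.062103) = 0.19169.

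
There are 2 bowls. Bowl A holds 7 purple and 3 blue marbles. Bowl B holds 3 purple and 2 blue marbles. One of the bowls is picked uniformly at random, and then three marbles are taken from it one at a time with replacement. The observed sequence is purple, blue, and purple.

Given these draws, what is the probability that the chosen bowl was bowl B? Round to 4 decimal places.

Under each hypothesis, the probability of the observed sequence is: P(data | bowl A) = (7/10)(3/10)(7/10) = 0.147; P(data | bowl B) = (3/5)(2/5)(3/5) = 0.144.
Weighting by the prior gives 1/2 · 0.147 = 0.0735, 1/2 · 0.144 = 0.072; summing to 0.1455.
Hence P(bowl B | data) = (0.072) / (0.1455) = 0.49485.

0.4948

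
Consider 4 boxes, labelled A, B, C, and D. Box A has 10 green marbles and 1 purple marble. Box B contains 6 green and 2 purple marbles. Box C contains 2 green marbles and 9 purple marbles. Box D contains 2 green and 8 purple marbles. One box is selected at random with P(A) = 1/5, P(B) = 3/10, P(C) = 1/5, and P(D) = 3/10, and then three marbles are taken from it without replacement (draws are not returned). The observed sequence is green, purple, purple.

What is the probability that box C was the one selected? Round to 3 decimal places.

0.336

Compute the likelihood of the observed sequence for each case: P(data | box A) = (10/11)(1/10)(0/9) = 0; P(data | box B) = (6/8)(2/7)(1/6) = 0.035714; P(data | box C) = (2/11)(9/10)(8/9) = 0.14545; P(data | box D) = (2/10)(8/9)(7/8) = 0.15556.
The prior-weighted likelihoods are 1/5 · 0 = 0, 3/10 · 0.035714 = 0.010714, 1/5 · 0.14545 = 0.029091, 3/10 · 0.15556 = 0.046667; with total 0.086472.
Therefore the posterior P(box C | data) = (0.029091) / (0.086472) = 0.33642.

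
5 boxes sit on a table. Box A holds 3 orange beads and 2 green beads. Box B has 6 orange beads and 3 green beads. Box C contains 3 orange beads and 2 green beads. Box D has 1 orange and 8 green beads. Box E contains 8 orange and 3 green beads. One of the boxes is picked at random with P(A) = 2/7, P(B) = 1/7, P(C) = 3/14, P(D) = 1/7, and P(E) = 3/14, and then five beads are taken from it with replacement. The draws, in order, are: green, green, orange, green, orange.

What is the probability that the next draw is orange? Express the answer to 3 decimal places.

Compute the likelihood of the observed sequence for each case: P(data | box A) = (2/5)(2/5)(3/5)(2/5)(3/5) = 0.02304; P(data | box B) = (3/9)(3/9)(6/9)(3/9)(6/9) = 0.016461; P(data | box C) = (2/5)(2/5)(3/5)(2/5)(3/5) = 0.02304; P(data | box D) = (8/9)(8/9)(1/9)(8/9)(1/9) = 0.0086708; P(data | box E) = (3/11)(3/11)(8/11)(3/11)(8/11) = 0.01073.
Multiplying each by its prior: 2/7 · 0.02304 = 0.0065829, 1/7 · 0.016461 = 0.0023516, 3/14 · 0.02304 = 0.0049371, 1/7 · 0.0086708 = 0.0012387, 3/14 · 0.01073 = 0.0022992; these sum to 0.017409.
Normalising, the posterior is P(box A | data) = 0.37812, P(box B | data) = 0.13507, P(box C | data) = 0.28359, P(box D | data) = 0.07115, P(box E | data) = 0.13207.
Averaging over the posterior, P(orange next | data) = (3/5)(0.37812) + (2/3)(0.13507) + (3/5)(0.28359) + (1/9)(0.07115) + (8/11)(0.13207) = 0.59103.

0.591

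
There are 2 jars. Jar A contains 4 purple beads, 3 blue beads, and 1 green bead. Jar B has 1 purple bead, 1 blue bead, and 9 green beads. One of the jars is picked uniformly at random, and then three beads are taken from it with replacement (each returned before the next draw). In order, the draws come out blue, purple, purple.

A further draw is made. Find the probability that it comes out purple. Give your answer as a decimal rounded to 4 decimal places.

Compute the likelihood of the observed sequence for each case: P(data | jar A) = (3/8)(4/8)(4/8) = 0.09375; P(data | jar B) = (1/11)(1/11)(1/11) = 0.00075131.
Weighting by the prior gives 1/2 · 0.09375 = 0.046875, 1/2 · 0.00075131 = 0.00037566; these sum to 0.047251.
Normalising, the posterior is P(jar A | data) = 0.99205, P(jar B | data) = 0.0079503.
So P(purple next | data) = Σ P(purple next | H) P(H | data) = (1/2)(0.99205) + (1/11)(0.0079503) = 0.49675.

0.4967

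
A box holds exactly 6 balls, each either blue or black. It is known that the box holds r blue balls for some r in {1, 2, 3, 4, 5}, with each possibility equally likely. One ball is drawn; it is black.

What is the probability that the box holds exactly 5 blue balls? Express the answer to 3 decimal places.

0.067

Under each hypothesis, the probability of this draw is: P(data | r = 1) = (5/6) = 5/6; P(data | r = 2) = (4/6) = 2/3; P(data | r = 3) = (3/6) = 1/2; P(data | r = 4) = (2/6) = 1/3; P(data | r = 5) = (1/6) = 1/6.
Weighting by the prior gives 1/5 · 5/6 = 1/6, 1/5 · 2/3 = 2/15, 1/5 · 1/2 = 1/10, 1/5 · 1/3 = 1/15, 1/5 · 1/6 = 1/30; with total 1/2.
Therefore the posterior P(r = 5 | data) = (1/30) / (1/2) = 1/15.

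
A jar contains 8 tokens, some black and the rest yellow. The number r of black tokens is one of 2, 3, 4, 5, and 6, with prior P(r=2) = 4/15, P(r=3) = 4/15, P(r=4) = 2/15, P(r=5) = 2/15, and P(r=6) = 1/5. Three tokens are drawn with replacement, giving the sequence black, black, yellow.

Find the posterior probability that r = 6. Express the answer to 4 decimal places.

The likelihood of the observed sequence under each hypothesis: P(data | r = 2) = (2/8)(2/8)(6/8) = 3/64; P(data | r = 3) = (3/8)(3/8)(5/8) = 45/512; P(data | r = 4) = (4/8)(4/8)(4/8) = 1/8; P(data | r = 5) = (5/8)(5/8)(3/8) = 75/512; P(data | r = 6) = (6/8)(6/8)(2/8) = 9/64.
Weighting by the prior gives 4/15 · 3/64 = 1/80, 4/15 · 45/512 = 3/128, 2/15 · 1/8 = 1/60, 2/15 · 75/512 = 5/256, 1/5 · 9/64 = 9/320; these sum to 77/768.
Therefore the posterior P(r = 6 | data) = (9/320) / (77/768) = 108/385.

0.2805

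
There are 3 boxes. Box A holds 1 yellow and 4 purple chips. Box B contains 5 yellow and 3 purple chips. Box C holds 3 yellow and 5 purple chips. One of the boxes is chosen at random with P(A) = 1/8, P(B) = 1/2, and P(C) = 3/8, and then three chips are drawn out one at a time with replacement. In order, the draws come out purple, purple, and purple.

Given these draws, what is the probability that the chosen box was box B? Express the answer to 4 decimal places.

The likelihood of the observed sequence under each hypothesis: P(data | box A) = (4/5)(4/5)(4/5) = 0.512; P(data | box B) = (3/8)(3/8)(3/8) = 0.052734; P(data | box C) = (5/8)(5/8)(5/8) = 0.24414.
Multiplying each by its prior: 1/8 · 0.512 = 0.064, 1/2 · 0.052734 = 0.026367, 3/8 · 0.24414 = 0.091553; with total 0.18192.
By Bayes' rule, P(box B | data) = (0.026367) / (0.18192) = 0.14494.

0.1449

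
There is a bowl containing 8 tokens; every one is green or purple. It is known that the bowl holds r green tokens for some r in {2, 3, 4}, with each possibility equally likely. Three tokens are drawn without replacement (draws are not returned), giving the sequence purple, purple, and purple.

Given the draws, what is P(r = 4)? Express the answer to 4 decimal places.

The likelihood of the observed sequence under each hypothesis: P(data | r = 2) = (6/8)(5/7)(4/6) = 5/14; P(data | r = 3) = (5/8)(4/7)(3/6) = 5/28; P(data | r = 4) = (4/8)(3/7)(2/6) = 1/14.
Weighting by the prior gives 1/3 · 5/14 = 5/42, 1/3 · 5/28 = 5/84, 1/3 · 1/14 = 1/42; these sum to 17/84.
So P(r = 4 | data) = (1/42) / (17/84) = 2/17.

0.1176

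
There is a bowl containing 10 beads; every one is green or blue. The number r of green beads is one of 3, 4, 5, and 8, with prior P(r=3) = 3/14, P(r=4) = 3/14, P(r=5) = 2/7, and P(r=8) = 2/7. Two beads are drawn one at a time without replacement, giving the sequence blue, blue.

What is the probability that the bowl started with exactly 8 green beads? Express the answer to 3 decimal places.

0.026

Compute the likelihood of the observed sequence for each case: P(data | r = 3) = (7/10)(6/9) = 7/15; P(data | r = 4) = (6/10)(5/9) = 1/3; P(data | r = 5) = (5/10)(4/9) = 2/9; P(data | r = 8) = (2/10)(1/9) = 1/45.
The prior-weighted likelihoods are 3/14 · 7/15 = 1/10, 3/14 · 1/3 = 1/14, 2/7 · 2/9 = 4/63, 2/7 · 1/45 = 2/315; with total 76/315.
By Bayes' rule, P(r = 8 | data) = (2/315) / (76/315) = 1/38.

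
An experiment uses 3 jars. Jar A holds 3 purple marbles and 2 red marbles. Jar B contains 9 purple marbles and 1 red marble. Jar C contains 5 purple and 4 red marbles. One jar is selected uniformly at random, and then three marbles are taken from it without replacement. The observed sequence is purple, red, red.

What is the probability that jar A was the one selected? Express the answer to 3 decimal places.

0.457

The likelihood of the observed sequence under each hypothesis: P(data | jar A) = (3/5)(2/4)(1/3) = 1/10; P(data | jar B) = (9/10)(1/9)(0/8) = 0; P(data | jar C) = (5/9)(4/8)(3/7) = 5/42.
The prior-weighted likelihoods are 1/3 · 1/10 = 1/30, 1/3 · 0 = 0, 1/3 · 5/42 = 5/126; summing to 23/315.
By Bayes' rule, P(jar A | data) = (1/30) / (23/315) = 21/46.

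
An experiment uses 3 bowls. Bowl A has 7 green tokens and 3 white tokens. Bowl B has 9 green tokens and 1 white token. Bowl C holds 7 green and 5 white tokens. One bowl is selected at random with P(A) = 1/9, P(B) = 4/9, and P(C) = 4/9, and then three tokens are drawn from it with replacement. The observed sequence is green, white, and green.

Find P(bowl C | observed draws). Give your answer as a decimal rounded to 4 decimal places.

0.5463

Compute the likelihood of the observed sequence for each case: P(data | bowl A) = (7/10)(3/10)(7/10) = 0.147; P(data | bowl B) = (9/10)(1/10)(9/10) = 0.081; P(data | bowl C) = (7/12)(5/12)(7/12) = 0.14178.
The prior-weighted likelihoods are 1/9 · 0.147 = 0.016333, 4/9 · 0.081 = 0.036, 4/9 · 0.14178 = 0.063014; with total 0.11535.
Therefore the posterior P(bowl C | data) = (0.063014) / (0.11535) = 0.5463.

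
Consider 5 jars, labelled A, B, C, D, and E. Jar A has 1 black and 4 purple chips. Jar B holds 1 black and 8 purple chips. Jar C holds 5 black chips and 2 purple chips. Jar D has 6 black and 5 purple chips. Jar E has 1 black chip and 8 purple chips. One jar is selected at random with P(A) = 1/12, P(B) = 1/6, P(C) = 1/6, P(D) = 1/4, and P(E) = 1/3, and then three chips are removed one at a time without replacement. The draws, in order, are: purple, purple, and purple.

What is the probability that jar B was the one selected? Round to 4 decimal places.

0.2910

The likelihood of the observed sequence under each hypothesis: P(data | jar A) = (4/5)(3/4)(2/3) = 2/5; P(data | jar B) = (8/9)(7/8)(6/7) = 2/3; P(data | jar C) = (2/7)(1/6)(0/5) = 0; P(data | jar D) = (5/11)(4/10)(3/9) = 2/33; P(data | jar E) = (8/9)(7/8)(6/7) = 2/3.
Weighting by the prior gives 1/12 · 2/5 = 1/30, 1/6 · 2/3 = 1/9, 1/6 · 0 = 0, 1/4 · 2/33 = 1/66, 1/3 · 2/3 = 2/9; these sum to 21/55.
Hence P(jar B | data) = (1/9) / (21/55) = 55/189.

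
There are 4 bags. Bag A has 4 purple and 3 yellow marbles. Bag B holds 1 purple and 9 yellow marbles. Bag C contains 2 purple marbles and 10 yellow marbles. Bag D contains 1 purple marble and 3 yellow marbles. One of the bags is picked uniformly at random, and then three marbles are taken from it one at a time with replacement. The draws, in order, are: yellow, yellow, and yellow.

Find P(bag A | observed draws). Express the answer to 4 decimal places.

0.0435

The likelihood of the observed sequence under each hypothesis: P(data | bag A) = (3/7)(3/7)(3/7) = 0.078717; P(data | bag B) = (9/10)(9/10)(9/10) = 0.729; P(data | bag C) = (10/12)(10/12)(10/12) = 0.5787; P(data | bag D) = (3/4)(3/4)(3/4) = 0.42188.
Multiplying each by its prior: 1/4 · 0.078717 = 0.019679, 1/4 · 0.729 = 0.18225, 1/4 · 0.5787 = 0.14468, 1/4 · 0.42188 = 0.10547; these sum to 0.45207.
Therefore the posterior P(bag A | data) = (0.019679) / (0.45207) = 0.043531.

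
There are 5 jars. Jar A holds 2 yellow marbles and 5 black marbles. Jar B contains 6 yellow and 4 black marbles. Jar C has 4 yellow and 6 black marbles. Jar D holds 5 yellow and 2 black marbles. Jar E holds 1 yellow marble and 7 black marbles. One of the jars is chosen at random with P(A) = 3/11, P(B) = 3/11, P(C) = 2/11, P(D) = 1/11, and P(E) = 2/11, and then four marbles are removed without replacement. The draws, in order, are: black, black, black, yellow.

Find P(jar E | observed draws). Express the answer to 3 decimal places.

The likelihood of the observed sequence under each hypothesis: P(data | jar A) = (5/7)(4/6)(3/5)(2/4) = 0.14286; P(data | jar B) = (4/10)(3/9)(2/8)(6/7) = 0.028571; P(data | jar C) = (6/10)(5/9)(4/8)(4/7) = 0.095238; P(data | jar D) = (2/7)(1/6)(0/5) = 0; P(data | jar E) = (7/8)(6/7)(5/6)(1/5) = 0.125.
Multiplying each by its prior: 3/11 · 0.14286 = 0.038961, 3/11 · 0.028571 = 0.0077922, 2/11 · 0.095238 = 0.017316, 1/11 · 0 = 0, 2/11 · 0.125 = 0.022727; summing to 0.086797.
So P(jar E | data) = (0.022727) / (0.086797) = 0.26185.

0.262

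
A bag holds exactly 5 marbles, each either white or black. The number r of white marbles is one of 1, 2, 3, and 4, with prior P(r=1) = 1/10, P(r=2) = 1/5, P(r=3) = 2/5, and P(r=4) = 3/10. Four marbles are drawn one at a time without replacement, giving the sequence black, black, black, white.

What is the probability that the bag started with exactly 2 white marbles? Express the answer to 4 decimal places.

For each hypothesis, P(data | H) works out to: P(data | r = 1) = (4/5)(3/4)(2/3)(1/2) = 1/5; P(data | r = 2) = (3/5)(2/4)(1/3)(2/2) = 1/10; P(data | r = 3) = (2/5)(1/4)(0/3) = 0; P(data | r = 4) = (1/5)(0/4) = 0.
The prior-weighted likelihoods are 1/10 · 1/5 = 1/50, 1/5 · 1/10 = 1/50, 2/5 · 0 = 0, 3/10 · 0 = 0; with total 1/25.
By Bayes' rule, P(r = 2 | data) = (1/50) / (1/25) = 1/2.

0.5000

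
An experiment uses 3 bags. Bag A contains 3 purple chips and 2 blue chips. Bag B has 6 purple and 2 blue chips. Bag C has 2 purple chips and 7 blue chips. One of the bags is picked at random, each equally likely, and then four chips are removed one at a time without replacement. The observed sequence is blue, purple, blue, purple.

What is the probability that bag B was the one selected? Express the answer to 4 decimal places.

0.2184

Under each hypothesis, the probability of the observed sequence is: P(data | bag A) = (2/5)(3/4)(1/3)(2/2) = 0.1; P(data | bag B) = (2/8)(6/7)(1/6)(5/5) = 0.035714; P(data | bag C) = (7/9)(2/8)(6/7)(1/6) = 0.027778.
Weighting by the prior gives 1/3 · 0.1 = 0.033333, 1/3 · 0.035714 = 0.011905, 1/3 · 0.027778 = 0.0092593; with total 0.054497.
Hence P(bag B | data) = (0.011905) / (0.054497) = 0.21845.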